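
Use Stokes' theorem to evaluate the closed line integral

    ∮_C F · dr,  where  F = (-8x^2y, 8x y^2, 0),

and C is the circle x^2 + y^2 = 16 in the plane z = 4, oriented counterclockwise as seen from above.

Let S be the flat disk x^2 + y^2 ≤ 16 in the plane z = 4, with upward unit normal n̂ = ẑ. By Stokes' theorem,

    ∮_C F · dr = ∬_S (∇ × F) · n̂ dS = ∬_D (curl F)_z dA,

where D is the disk x^2 + y^2 ≤ 16.

Compute the curl of F = (-8x^2y, 8x y^2, 0):
    (∇ × F)_x = ∂F_z/∂y - ∂F_y/∂z = 0,
    (∇ × F)_y = ∂F_x/∂z - ∂F_z/∂x = 0,
    (∇ × F)_z = ∂F_y/∂x - ∂F_x/∂y = 8x^2 + 8y^2.

On z = 4, (curl F)_z = 8x^2 + 8y^2.

Convert to polar (x = r cos θ, y = r sin θ, dA = r dr dθ); the integrand becomes 8r^2, so

    ∬_D (curl F)_z dA = ∫_0^{2π} ∫_0^{4} (8r^2) · r dr dθ.

Inner (r from 0 to 4): 512.
Outer (θ from 0 to 2π): 1024π.

Therefore ∮_C F · dr = 1024π.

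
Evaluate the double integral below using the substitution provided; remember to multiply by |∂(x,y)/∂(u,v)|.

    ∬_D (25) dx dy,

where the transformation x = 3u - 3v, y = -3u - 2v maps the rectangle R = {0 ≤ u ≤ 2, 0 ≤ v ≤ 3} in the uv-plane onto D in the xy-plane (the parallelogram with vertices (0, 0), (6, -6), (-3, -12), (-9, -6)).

Compute the Jacobian determinant of (x, y) with respect to (u, v):

    ∂(x,y)/∂(u,v) = | 3  -3 | = (3)(-2) - (-3)(-3) = -15.
                   | -3  -2 |

Its absolute value is |J| = 15 (the area scaling factor).

Substituting x = 3u - 3v, y = -3u - 2v into the integrand,

    25 → 25,

so the integral becomes

    ∬_R (25) · |J| du dv = ∫_0^2 ∫_0^3 (375) dv du.

Inner (v): 1125.
Outer (u): 2250.

Therefore ∬_D (25) dx dy = 2250.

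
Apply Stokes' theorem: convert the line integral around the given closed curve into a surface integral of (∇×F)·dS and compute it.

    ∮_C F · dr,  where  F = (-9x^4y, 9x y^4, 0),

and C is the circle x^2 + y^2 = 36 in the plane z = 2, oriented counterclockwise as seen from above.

Let S be the flat disk x^2 + y^2 ≤ 36 in the plane z = 2, with upward unit normal n̂ = ẑ. By Stokes' theorem,

    ∮_C F · dr = ∬_S (∇ × F) · n̂ dS = ∬_D (curl F)_z dA,

where D is the disk x^2 + y^2 ≤ 36.

Compute the curl of F = (-9x^4y, 9x y^4, 0):
    (∇ × F)_x = ∂F_z/∂y - ∂F_y/∂z = 0,
    (∇ × F)_y = ∂F_x/∂z - ∂F_z/∂x = 0,
    (∇ × F)_z = ∂F_y/∂x - ∂F_x/∂y = 9x^4 + 9y^4.

On z = 2, (curl F)_z = 9x^4 + 9y^4.

Convert to polar (x = r cos θ, y = r sin θ, dA = r dr dθ); the integrand becomes 9r^4(sin(θ)^4 + cos(θ)^4), so

    ∬_D (curl F)_z dA = ∫_0^{2π} ∫_0^{6} (9r^4(sin(θ)^4 + cos(θ)^4)) · r dr dθ.

Inner (r from 0 to 6): 69984sin(θ)^4 + 69984cos(θ)^4.
Outer (θ from 0 to 2π): 104976π.

Therefore ∮_C F · dr = 104976π.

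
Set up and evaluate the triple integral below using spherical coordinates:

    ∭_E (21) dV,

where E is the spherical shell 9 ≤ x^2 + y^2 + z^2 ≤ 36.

In spherical coordinates, x = ρ sin(φ) cos(θ), y = ρ sin(φ) sin(θ), z = ρ cos(φ), and dV = ρ^2 sin(φ) dρ dφ dθ.

The integrand becomes 21, so

    ∭_E (21) dV = ∫_{0}^{2π} ∫_{0}^{π} ∫_{3}^{6} (21) · ρ^2 sin(φ) dρ dφ dθ.

Inner (ρ): 1323sin(φ).
Middle (φ): 2646.
Outer (θ): 5292π.

Therefore the triple integral equals 5292π.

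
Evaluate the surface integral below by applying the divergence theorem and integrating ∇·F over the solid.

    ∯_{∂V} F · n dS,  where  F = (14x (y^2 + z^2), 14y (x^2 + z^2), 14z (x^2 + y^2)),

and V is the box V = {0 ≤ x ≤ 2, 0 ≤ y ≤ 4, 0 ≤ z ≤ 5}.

By the divergence theorem,

    ∯_{∂V} F · n dS = ∭_V (∇ · F) dV.

Compute the divergence:
    ∇ · F = ∂F_x/∂x + ∂F_y/∂y + ∂F_z/∂z = 14y^2 + 14z^2 + 14x^2 + 14z^2 + 14x^2 + 14y^2 = 28x^2 + 28y^2 + 28z^2.

V is a rectangular box, so dV = dx dy dz with 0 ≤ x ≤ 2, 0 ≤ y ≤ 4, 0 ≤ z ≤ 5.

Integrate (28x^2 + 28y^2 + 28z^2) over V as an iterated integral:

    ∭_V (∇·F) dV = ∫_0^{2} ∫_0^{4} ∫_0^{5} (28x^2 + 28y^2 + 28z^2) dz dy dx.

Inner (z from 0 to 5): 140x^2 + 140y^2 + 3500/3.
Middle (y from 0 to 4): 560x^2 + 22960/3.
Outer (x from 0 to 2): 16800.

Therefore ∯_{∂V} F · n dS = 16800.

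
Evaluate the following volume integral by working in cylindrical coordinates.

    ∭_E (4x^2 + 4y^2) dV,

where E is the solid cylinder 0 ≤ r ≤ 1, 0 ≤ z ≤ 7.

In cylindrical coordinates, x = r cos(θ), y = r sin(θ), z = z, and dV = r dr dθ dz.

The integrand becomes 4r^2, so

    ∭_E (4x^2 + 4y^2) dV = ∫_{0}^{2π} ∫_{0}^{1} ∫_{0}^{7} (4r^2) · r dz dr dθ.

Inner (z): 28r^3.
Middle (r from 0 to 1): 7.
Outer (θ): 14π.

Therefore the triple integral equals 14π.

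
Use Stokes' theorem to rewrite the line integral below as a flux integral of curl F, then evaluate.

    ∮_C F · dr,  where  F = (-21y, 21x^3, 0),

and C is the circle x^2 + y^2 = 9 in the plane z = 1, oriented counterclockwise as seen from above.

Let S be the flat disk x^2 + y^2 ≤ 9 in the plane z = 1, with upward unit normal n̂ = ẑ. By Stokes' theorem,

    ∮_C F · dr = ∬_S (∇ × F) · n̂ dS = ∬_D (curl F)_z dA,

where D is the disk x^2 + y^2 ≤ 9.

Compute the curl of F = (-21y, 21x^3, 0):
    (∇ × F)_x = ∂F_z/∂y - ∂F_y/∂z = 0,
    (∇ × F)_y = ∂F_x/∂z - ∂F_z/∂x = 0,
    (∇ × F)_z = ∂F_y/∂x - ∂F_x/∂y = 63x^2 + 21.

On z = 1, (curl F)_z = 63x^2 + 21.

Convert to polar (x = r cos θ, y = r sin θ, dA = r dr dθ); the integrand becomes 63r^2cos(θ)^2 + 21, so

    ∬_D (curl F)_z dA = ∫_0^{2π} ∫_0^{3} (63r^2cos(θ)^2 + 21) · r dr dθ.

Inner (r from 0 to 3): 5103cos(θ)^2/4 + 189/2.
Outer (θ from 0 to 2π): 5859π/4.

Therefore ∮_C F · dr = 5859π/4.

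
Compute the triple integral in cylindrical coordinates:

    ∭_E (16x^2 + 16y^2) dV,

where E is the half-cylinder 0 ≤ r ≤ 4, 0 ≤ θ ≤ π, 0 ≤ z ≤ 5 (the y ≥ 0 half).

In cylindrical coordinates, x = r cos(θ), y = r sin(θ), z = z, and dV = r dr dθ dz.

The integrand becomes 16r^2, so

    ∭_E (16x^2 + 16y^2) dV = ∫_{0}^{π} ∫_{0}^{4} ∫_{0}^{5} (16r^2) · r dz dr dθ.

Inner (z): 80r^3.
Middle (r from 0 to 4): 5120.
Outer (θ): 5120π.

Therefore the triple integral equals 5120π.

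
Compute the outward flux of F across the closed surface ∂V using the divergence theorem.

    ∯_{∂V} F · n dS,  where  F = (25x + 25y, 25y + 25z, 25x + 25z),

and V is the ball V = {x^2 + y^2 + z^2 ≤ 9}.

By the divergence theorem,

    ∯_{∂V} F · n dS = ∭_V (∇ · F) dV.

Compute the divergence:
    ∇ · F = ∂F_x/∂x + ∂F_y/∂y + ∂F_z/∂z = 25 + 25 + 25 = 75.

In spherical coordinates, x = ρ sin(φ) cos(θ), y = ρ sin(φ) sin(θ), z = ρ cos(φ), dV = ρ^2 sin(φ) dρ dφ dθ, with 0 ≤ ρ ≤ 3, 0 ≤ φ ≤ π, 0 ≤ θ ≤ 2π.

The integrand, after substitution and multiplying by the volume element, becomes (75) · ρ^2 sin(φ), so

    ∭_V (∇·F) dV = ∫_0^{2π} ∫_0^{π} ∫_0^{3} (75) · ρ^2 sin(φ) dρ dφ dθ.

Inner (ρ from 0 to 3): 675sin(φ).
Middle (φ from 0 to π): 1350.
Outer (θ from 0 to 2π): 2700π.

Therefore ∯_{∂V} F · n dS = 2700π.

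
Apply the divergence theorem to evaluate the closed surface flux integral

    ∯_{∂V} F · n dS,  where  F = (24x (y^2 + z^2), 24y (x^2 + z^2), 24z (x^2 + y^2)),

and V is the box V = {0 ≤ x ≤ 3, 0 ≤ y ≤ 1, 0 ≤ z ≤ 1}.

By the divergence theorem,

    ∯_{∂V} F · n dS = ∭_V (∇ · F) dV.

Compute the divergence:
    ∇ · F = ∂F_x/∂x + ∂F_y/∂y + ∂F_z/∂z = 24y^2 + 24z^2 + 24x^2 + 24z^2 + 24x^2 + 24y^2 = 48x^2 + 48y^2 + 48z^2.

V is a rectangular box, so dV = dx dy dz with 0 ≤ x ≤ 3, 0 ≤ y ≤ 1, 0 ≤ z ≤ 1.

Integrate (48x^2 + 48y^2 + 48z^2) over V as an iterated integral:

    ∭_V (∇·F) dV = ∫_0^{3} ∫_0^{1} ∫_0^{1} (48x^2 + 48y^2 + 48z^2) dz dy dx.

Inner (z from 0 to 1): 48x^2 + 48y^2 + 16.
Middle (y from 0 to 1): 48x^2 + 32.
Outer (x from 0 to 3): 528.

Therefore ∯_{∂V} F · n dS = 528.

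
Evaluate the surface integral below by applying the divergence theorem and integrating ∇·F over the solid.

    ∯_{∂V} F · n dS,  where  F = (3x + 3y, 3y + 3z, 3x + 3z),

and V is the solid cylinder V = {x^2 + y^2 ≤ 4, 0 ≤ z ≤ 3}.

By the divergence theorem,

    ∯_{∂V} F · n dS = ∭_V (∇ · F) dV.

Compute the divergence:
    ∇ · F = ∂F_x/∂x + ∂F_y/∂y + ∂F_z/∂z = 3 + 3 + 3 = 9.

In cylindrical coordinates, x = r cos(θ), y = r sin(θ), z = z, dV = r dr dθ dz, with 0 ≤ r ≤ 2, 0 ≤ θ ≤ 2π, 0 ≤ z ≤ 3.

The integrand, after substitution and multiplying by the volume element, becomes (9) · r, so

    ∭_V (∇·F) dV = ∫_0^{2π} ∫_0^{2} ∫_0^{3} (9) · r dz dr dθ.

Inner (z from 0 to 3): 27r.
Middle (r from 0 to 2): 54.
Outer (θ from 0 to 2π): 108π.

Therefore ∯_{∂V} F · n dS = 108π.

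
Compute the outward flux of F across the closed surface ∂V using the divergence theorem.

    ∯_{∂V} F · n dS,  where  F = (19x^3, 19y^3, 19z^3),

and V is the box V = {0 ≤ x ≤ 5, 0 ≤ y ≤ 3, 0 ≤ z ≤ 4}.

By the divergence theorem,

    ∯_{∂V} F · n dS = ∭_V (∇ · F) dV.

Compute the divergence:
    ∇ · F = ∂F_x/∂x + ∂F_y/∂y + ∂F_z/∂z = 57x^2 + 57y^2 + 57z^2.

V is a rectangular box, so dV = dx dy dz with 0 ≤ x ≤ 5, 0 ≤ y ≤ 3, 0 ≤ z ≤ 4.

Integrate (57x^2 + 57y^2 + 57z^2) over V as an iterated integral:

    ∭_V (∇·F) dV = ∫_0^{5} ∫_0^{3} ∫_0^{4} (57x^2 + 57y^2 + 57z^2) dz dy dx.

Inner (z from 0 to 4): 228x^2 + 228y^2 + 1216.
Middle (y from 0 to 3): 684x^2 + 5700.
Outer (x from 0 to 5): 57000.

Therefore ∯_{∂V} F · n dS = 57000.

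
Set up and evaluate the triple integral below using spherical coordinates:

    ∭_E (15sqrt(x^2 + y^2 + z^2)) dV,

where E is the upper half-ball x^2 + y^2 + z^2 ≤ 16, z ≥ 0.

In spherical coordinates, x = ρ sin(φ) cos(θ), y = ρ sin(φ) sin(θ), z = ρ cos(φ), and dV = ρ^2 sin(φ) dρ dφ dθ.

The integrand becomes 15ρ, so

    ∭_E (15sqrt(x^2 + y^2 + z^2)) dV = ∫_{0}^{2π} ∫_{0}^{π/2} ∫_{0}^{4} (15ρ) · ρ^2 sin(φ) dρ dφ dθ.

Inner (ρ): 960sin(φ).
Middle (φ): 960.
Outer (θ): 1920π.

Therefore the triple integral equals 1920π.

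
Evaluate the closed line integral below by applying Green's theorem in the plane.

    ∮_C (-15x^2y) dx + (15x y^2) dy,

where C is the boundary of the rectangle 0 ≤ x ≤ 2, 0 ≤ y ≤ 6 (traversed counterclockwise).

Green's theorem converts the closed line integral into a double integral over the enclosed region D:

    ∮_C P dx + Q dy = ∬_D (∂Q/∂x - ∂P/∂y) dA.

Here P = -15x^2y, Q = 15x y^2, so

    ∂Q/∂x = 15y^2,    ∂P/∂y = -15x^2,
    ∂Q/∂x - ∂P/∂y = 15x^2 + 15y^2.

D is the region 0 ≤ x ≤ 2, 0 ≤ y ≤ 6. Evaluating the double integral:

    ∬_D (15x^2 + 15y^2) dA = ∫_0^{2} ∫_0^{6} (15x^2 + 15y^2) dy dx.

Inner (y from 0 to 6): 90x^2 + 1080.
Outer (x from 0 to 2): 2400.

Therefore ∮_C P dx + Q dy = 2400.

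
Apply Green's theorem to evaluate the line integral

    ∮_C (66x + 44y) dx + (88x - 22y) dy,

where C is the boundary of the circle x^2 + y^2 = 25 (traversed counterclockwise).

Green's theorem converts the closed line integral into a double integral over the enclosed region D:

    ∮_C P dx + Q dy = ∬_D (∂Q/∂x - ∂P/∂y) dA.

Here P = 66x + 44y, Q = 88x - 22y, so

    ∂Q/∂x = 88,    ∂P/∂y = 44,
    ∂Q/∂x - ∂P/∂y = 44.

D is the region x^2 + y^2 ≤ 25. Evaluating the double integral:

In polar coordinates (x = r cos θ, y = r sin θ, dA = r dr dθ) the integrand becomes 44, so

    ∬_D (44) dA = ∫_0^{2π} ∫_0^{5} (44) · r dr dθ.

Inner (r from 0 to 5): 550.
Outer (θ from 0 to 2π): 1100π.

Therefore ∮_C P dx + Q dy = 1100π.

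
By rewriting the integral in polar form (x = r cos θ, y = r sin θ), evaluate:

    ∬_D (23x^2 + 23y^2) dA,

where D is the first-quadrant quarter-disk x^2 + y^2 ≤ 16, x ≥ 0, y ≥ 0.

The region D is 0 ≤ r ≤ 4, 0 ≤ θ ≤ π/2 in polar coordinates, where x = r cos(θ), y = r sin(θ), and dA = r dr dθ.

Under the substitution, the integrand becomes 23r^2, so

    ∬_D (23x^2 + 23y^2) dA = ∫_{0}^{π/2} ∫_{0}^{4} (23r^2) · r dr dθ.

Inner integral (in r): ∫_{0}^{4} (23r^2) · r dr = 1472.

Outer integral (in θ): ∫_{0}^{π/2} (1472) dθ = 736π.

Therefore ∬_D (23x^2 + 23y^2) dA = 736π.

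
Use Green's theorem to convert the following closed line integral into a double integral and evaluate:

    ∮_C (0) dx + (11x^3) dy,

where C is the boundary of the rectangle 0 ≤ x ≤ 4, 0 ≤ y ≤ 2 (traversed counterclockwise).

Green's theorem converts the closed line integral into a double integral over the enclosed region D:

    ∮_C P dx + Q dy = ∬_D (∂Q/∂x - ∂P/∂y) dA.

Here P = 0, Q = 11x^3, so

    ∂Q/∂x = 33x^2,    ∂P/∂y = 0,
    ∂Q/∂x - ∂P/∂y = 33x^2.

D is the region 0 ≤ x ≤ 4, 0 ≤ y ≤ 2. Evaluating the double integral:

    ∬_D (33x^2) dA = ∫_0^{4} ∫_0^{2} (33x^2) dy dx.

Inner (y from 0 to 2): 66x^2.
Outer (x from 0 to 4): 1408.

Therefore ∮_C P dx + Q dy = 1408.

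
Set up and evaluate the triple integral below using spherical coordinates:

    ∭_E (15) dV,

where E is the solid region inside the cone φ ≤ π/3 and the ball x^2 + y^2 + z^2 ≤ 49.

In spherical coordinates, x = ρ sin(φ) cos(θ), y = ρ sin(φ) sin(θ), z = ρ cos(φ), and dV = ρ^2 sin(φ) dρ dφ dθ.

The integrand becomes 15, so

    ∭_E (15) dV = ∫_{0}^{2π} ∫_{0}^{π/3} ∫_{0}^{7} (15) · ρ^2 sin(φ) dρ dφ dθ.

Inner (ρ): 1715sin(φ).
Middle (φ): 1715/2.
Outer (θ): 1715π.

Therefore the triple integral equals 1715π.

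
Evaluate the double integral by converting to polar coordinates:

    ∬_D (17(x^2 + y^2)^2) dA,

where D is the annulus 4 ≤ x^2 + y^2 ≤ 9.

The region D is 2 ≤ r ≤ 3, 0 ≤ θ ≤ 2π in polar coordinates, where x = r cos(θ), y = r sin(θ), and dA = r dr dθ.

Under the substitution, the integrand becomes 17r^4, so

    ∬_D (17(x^2 + y^2)^2) dA = ∫_{0}^{2π} ∫_{2}^{3} (17r^4) · r dr dθ.

Inner integral (in r): ∫_{2}^{3} (17r^4) · r dr = 11305/6.

Outer integral (in θ): ∫_{0}^{2π} (11305/6) dθ = 11305π/3.

Therefore ∬_D (17(x^2 + y^2)^2) dA = 11305π/3.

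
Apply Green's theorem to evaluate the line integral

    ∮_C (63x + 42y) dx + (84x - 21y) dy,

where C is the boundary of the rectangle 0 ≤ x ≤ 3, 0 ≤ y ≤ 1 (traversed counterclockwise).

Green's theorem converts the closed line integral into a double integral over the enclosed region D:

    ∮_C P dx + Q dy = ∬_D (∂Q/∂x - ∂P/∂y) dA.

Here P = 63x + 42y, Q = 84x - 21y, so

    ∂Q/∂x = 84,    ∂P/∂y = 42,
    ∂Q/∂x - ∂P/∂y = 42.

D is the region 0 ≤ x ≤ 3, 0 ≤ y ≤ 1. Evaluating the double integral:

    ∬_D (42) dA = ∫_0^{3} ∫_0^{1} (42) dy dx.

Inner (y from 0 to 1): 42.
Outer (x from 0 to 3): 126.

Therefore ∮_C P dx + Q dy = 126.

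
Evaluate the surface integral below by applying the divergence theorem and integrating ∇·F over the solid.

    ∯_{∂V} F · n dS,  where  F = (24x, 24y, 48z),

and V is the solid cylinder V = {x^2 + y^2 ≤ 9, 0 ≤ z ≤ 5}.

By the divergence theorem,

    ∯_{∂V} F · n dS = ∭_V (∇ · F) dV.

Compute the divergence:
    ∇ · F = ∂F_x/∂x + ∂F_y/∂y + ∂F_z/∂z = 24 + 24 + 48 = 96.

In cylindrical coordinates, x = r cos(θ), y = r sin(θ), z = z, dV = r dr dθ dz, with 0 ≤ r ≤ 3, 0 ≤ θ ≤ 2π, 0 ≤ z ≤ 5.

The integrand, after substitution and multiplying by the volume element, becomes (96) · r, so

    ∭_V (∇·F) dV = ∫_0^{2π} ∫_0^{3} ∫_0^{5} (96) · r dz dr dθ.

Inner (z from 0 to 5): 480r.
Middle (r from 0 to 3): 2160.
Outer (θ from 0 to 2π): 4320π.

Therefore ∯_{∂V} F · n dS = 4320π.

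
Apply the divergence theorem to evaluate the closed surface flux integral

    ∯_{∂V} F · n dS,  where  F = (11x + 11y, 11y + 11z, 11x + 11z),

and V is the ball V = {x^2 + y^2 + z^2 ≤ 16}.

By the divergence theorem,

    ∯_{∂V} F · n dS = ∭_V (∇ · F) dV.

Compute the divergence:
    ∇ · F = ∂F_x/∂x + ∂F_y/∂y + ∂F_z/∂z = 11 + 11 + 11 = 33.

In spherical coordinates, x = ρ sin(φ) cos(θ), y = ρ sin(φ) sin(θ), z = ρ cos(φ), dV = ρ^2 sin(φ) dρ dφ dθ, with 0 ≤ ρ ≤ 4, 0 ≤ φ ≤ π, 0 ≤ θ ≤ 2π.

The integrand, after substitution and multiplying by the volume element, becomes (33) · ρ^2 sin(φ), so

    ∭_V (∇·F) dV = ∫_0^{2π} ∫_0^{π} ∫_0^{4} (33) · ρ^2 sin(φ) dρ dφ dθ.

Inner (ρ from 0 to 4): 704sin(φ).
Middle (φ from 0 to π): 1408.
Outer (θ from 0 to 2π): 2816π.

Therefore ∯_{∂V} F · n dS = 2816π.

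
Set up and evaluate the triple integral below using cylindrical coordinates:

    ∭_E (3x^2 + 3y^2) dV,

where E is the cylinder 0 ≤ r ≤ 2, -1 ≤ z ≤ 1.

In cylindrical coordinates, x = r cos(θ), y = r sin(θ), z = z, and dV = r dr dθ dz.

The integrand becomes 3r^2, so

    ∭_E (3x^2 + 3y^2) dV = ∫_{0}^{2π} ∫_{0}^{2} ∫_{-1}^{1} (3r^2) · r dz dr dθ.

Inner (z): 6r^3.
Middle (r from 0 to 2): 24.
Outer (θ): 48π.

Therefore the triple integral equals 48π.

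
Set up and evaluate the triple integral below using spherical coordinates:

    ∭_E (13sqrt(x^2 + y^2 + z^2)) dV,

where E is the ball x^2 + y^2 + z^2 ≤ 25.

In spherical coordinates, x = ρ sin(φ) cos(θ), y = ρ sin(φ) sin(θ), z = ρ cos(φ), and dV = ρ^2 sin(φ) dρ dφ dθ.

The integrand becomes 13ρ, so

    ∭_E (13sqrt(x^2 + y^2 + z^2)) dV = ∫_{0}^{2π} ∫_{0}^{π} ∫_{0}^{5} (13ρ) · ρ^2 sin(φ) dρ dφ dθ.

Inner (ρ): 8125sin(φ)/4.
Middle (φ): 8125/2.
Outer (θ): 8125π.

Therefore the triple integral equals 8125π.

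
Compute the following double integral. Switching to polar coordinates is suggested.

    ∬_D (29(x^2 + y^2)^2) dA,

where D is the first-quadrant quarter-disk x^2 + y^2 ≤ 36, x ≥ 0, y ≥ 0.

The region D is 0 ≤ r ≤ 6, 0 ≤ θ ≤ π/2 in polar coordinates, where x = r cos(θ), y = r sin(θ), and dA = r dr dθ.

Under the substitution, the integrand becomes 29r^4, so

    ∬_D (29(x^2 + y^2)^2) dA = ∫_{0}^{π/2} ∫_{0}^{6} (29r^4) · r dr dθ.

Inner integral (in r): ∫_{0}^{6} (29r^4) · r dr = 225504.

Outer integral (in θ): ∫_{0}^{π/2} (225504) dθ = 112752π.

Therefore ∬_D (29(x^2 + y^2)^2) dA = 112752π.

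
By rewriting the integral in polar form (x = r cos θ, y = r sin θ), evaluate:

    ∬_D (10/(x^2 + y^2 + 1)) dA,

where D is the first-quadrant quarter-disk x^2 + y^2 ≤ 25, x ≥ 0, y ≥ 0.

The region D is 0 ≤ r ≤ 5, 0 ≤ θ ≤ π/2 in polar coordinates, where x = r cos(θ), y = r sin(θ), and dA = r dr dθ.

Under the substitution, the integrand becomes 10/(r^2 + 1), so

    ∬_D (10/(x^2 + y^2 + 1)) dA = ∫_{0}^{π/2} ∫_{0}^{5} (10/(r^2 + 1)) · r dr dθ.

Inner integral (in r): ∫_{0}^{5} (10/(r^2 + 1)) · r dr = log(11881376).

Outer integral (in θ): ∫_{0}^{π/2} (log(11881376)) dθ = log(11881376^(π/2)).

Therefore ∬_D (10/(x^2 + y^2 + 1)) dA = log(11881376^(π/2)).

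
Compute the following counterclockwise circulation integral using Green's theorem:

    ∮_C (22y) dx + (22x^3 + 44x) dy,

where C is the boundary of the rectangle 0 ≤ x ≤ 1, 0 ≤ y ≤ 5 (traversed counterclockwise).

Green's theorem converts the closed line integral into a double integral over the enclosed region D:

    ∮_C P dx + Q dy = ∬_D (∂Q/∂x - ∂P/∂y) dA.

Here P = 22y, Q = 22x^3 + 44x, so

    ∂Q/∂x = 66x^2 + 44,    ∂P/∂y = 22,
    ∂Q/∂x - ∂P/∂y = 66x^2 + 22.

D is the region 0 ≤ x ≤ 1, 0 ≤ y ≤ 5. Evaluating the double integral:

    ∬_D (66x^2 + 22) dA = ∫_0^{1} ∫_0^{5} (66x^2 + 22) dy dx.

Inner (y from 0 to 5): 330x^2 + 110.
Outer (x from 0 to 1): 220.

Therefore ∮_C P dx + Q dy = 220.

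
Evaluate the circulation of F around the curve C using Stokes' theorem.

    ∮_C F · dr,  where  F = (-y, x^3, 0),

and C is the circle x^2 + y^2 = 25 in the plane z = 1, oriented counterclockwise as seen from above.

Let S be the flat disk x^2 + y^2 ≤ 25 in the plane z = 1, with upward unit normal n̂ = ẑ. By Stokes' theorem,

    ∮_C F · dr = ∬_S (∇ × F) · n̂ dS = ∬_D (curl F)_z dA,

where D is the disk x^2 + y^2 ≤ 25.

Compute the curl of F = (-y, x^3, 0):
    (∇ × F)_x = ∂F_z/∂y - ∂F_y/∂z = 0,
    (∇ × F)_y = ∂F_x/∂z - ∂F_z/∂x = 0,
    (∇ × F)_z = ∂F_y/∂x - ∂F_x/∂y = 3x^2 + 1.

On z = 1, (curl F)_z = 3x^2 + 1.

Convert to polar (x = r cos θ, y = r sin θ, dA = r dr dθ); the integrand becomes 3r^2cos(θ)^2 + 1, so

    ∬_D (curl F)_z dA = ∫_0^{2π} ∫_0^{5} (3r^2cos(θ)^2 + 1) · r dr dθ.

Inner (r from 0 to 5): 1875cos(θ)^2/4 + 25/2.
Outer (θ from 0 to 2π): 1975π/4.

Therefore ∮_C F · dr = 1975π/4.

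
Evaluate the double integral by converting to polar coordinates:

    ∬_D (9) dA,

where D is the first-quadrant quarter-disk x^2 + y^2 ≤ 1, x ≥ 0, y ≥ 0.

The region D is 0 ≤ r ≤ 1, 0 ≤ θ ≤ π/2 in polar coordinates, where x = r cos(θ), y = r sin(θ), and dA = r dr dθ.

Under the substitution, the integrand becomes 9, so

    ∬_D (9) dA = ∫_{0}^{π/2} ∫_{0}^{1} (9) · r dr dθ.

Inner integral (in r): ∫_{0}^{1} (9) · r dr = 9/2.

Outer integral (in θ): ∫_{0}^{π/2} (9/2) dθ = 9π/4.

Therefore ∬_D (9) dA = 9π/4.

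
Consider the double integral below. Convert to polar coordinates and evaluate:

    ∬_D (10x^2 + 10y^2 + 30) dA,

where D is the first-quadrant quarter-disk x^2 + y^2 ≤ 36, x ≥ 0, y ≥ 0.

The region D is 0 ≤ r ≤ 6, 0 ≤ θ ≤ π/2 in polar coordinates, where x = r cos(θ), y = r sin(θ), and dA = r dr dθ.

Under the substitution, the integrand becomes 10r^2 + 30, so

    ∬_D (10x^2 + 10y^2 + 30) dA = ∫_{0}^{π/2} ∫_{0}^{6} (10r^2 + 30) · r dr dθ.

Inner integral (in r): ∫_{0}^{6} (10r^2 + 30) · r dr = 3780.

Outer integral (in θ): ∫_{0}^{π/2} (3780) dθ = 1890π.

Therefore ∬_D (10x^2 + 10y^2 + 30) dA = 1890π.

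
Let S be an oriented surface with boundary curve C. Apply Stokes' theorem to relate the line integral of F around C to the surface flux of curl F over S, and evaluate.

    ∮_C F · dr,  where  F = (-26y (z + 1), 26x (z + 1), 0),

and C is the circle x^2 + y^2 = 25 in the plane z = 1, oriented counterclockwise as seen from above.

Let S be the flat disk x^2 + y^2 ≤ 25 in the plane z = 1, with upward unit normal n̂ = ẑ. By Stokes' theorem,

    ∮_C F · dr = ∬_S (∇ × F) · n̂ dS = ∬_D (curl F)_z dA,

where D is the disk x^2 + y^2 ≤ 25.

Compute the curl of F = (-26y (z + 1), 26x (z + 1), 0):
    (∇ × F)_x = ∂F_z/∂y - ∂F_y/∂z = -26x,
    (∇ × F)_y = ∂F_x/∂z - ∂F_z/∂x = -26y,
    (∇ × F)_z = ∂F_y/∂x - ∂F_x/∂y = 52z + 52.

On z = 1, (curl F)_z = 104.

Convert to polar (x = r cos θ, y = r sin θ, dA = r dr dθ); the integrand becomes 104, so

    ∬_D (curl F)_z dA = ∫_0^{2π} ∫_0^{5} (104) · r dr dθ.

Inner (r from 0 to 5): 1300.
Outer (θ from 0 to 2π): 2600π.

Therefore ∮_C F · dr = 2600π.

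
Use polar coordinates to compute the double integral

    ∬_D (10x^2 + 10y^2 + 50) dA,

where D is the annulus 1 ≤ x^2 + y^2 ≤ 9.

The region D is 1 ≤ r ≤ 3, 0 ≤ θ ≤ 2π in polar coordinates, where x = r cos(θ), y = r sin(θ), and dA = r dr dθ.

Under the substitution, the integrand becomes 10r^2 + 50, so

    ∬_D (10x^2 + 10y^2 + 50) dA = ∫_{0}^{2π} ∫_{1}^{3} (10r^2 + 50) · r dr dθ.

Inner integral (in r): ∫_{1}^{3} (10r^2 + 50) · r dr = 400.

Outer integral (in θ): ∫_{0}^{2π} (400) dθ = 800π.

Therefore ∬_D (10x^2 + 10y^2 + 50) dA = 800π.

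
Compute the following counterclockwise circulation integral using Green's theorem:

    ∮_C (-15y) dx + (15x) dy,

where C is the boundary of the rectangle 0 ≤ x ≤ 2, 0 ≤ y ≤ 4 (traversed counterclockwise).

Green's theorem converts the closed line integral into a double integral over the enclosed region D:

    ∮_C P dx + Q dy = ∬_D (∂Q/∂x - ∂P/∂y) dA.

Here P = -15y, Q = 15x, so

    ∂Q/∂x = 15,    ∂P/∂y = -15,
    ∂Q/∂x - ∂P/∂y = 30.

D is the region 0 ≤ x ≤ 2, 0 ≤ y ≤ 4. Evaluating the double integral:

    ∬_D (30) dA = ∫_0^{2} ∫_0^{4} (30) dy dx.

Inner (y from 0 to 4): 120.
Outer (x from 0 to 2): 240.

Therefore ∮_C P dx + Q dy = 240.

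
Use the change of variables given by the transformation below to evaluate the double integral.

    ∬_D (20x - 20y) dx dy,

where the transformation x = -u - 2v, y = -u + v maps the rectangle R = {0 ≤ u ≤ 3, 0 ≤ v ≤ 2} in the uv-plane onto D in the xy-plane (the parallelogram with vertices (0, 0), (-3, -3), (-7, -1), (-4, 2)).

Compute the Jacobian determinant of (x, y) with respect to (u, v):

    ∂(x,y)/∂(u,v) = | -1  -2 | = (-1)(1) - (-2)(-1) = -3.
                   | -1  1 |

Its absolute value is |J| = 3 (the area scaling factor).

Substituting x = -u - 2v, y = -u + v into the integrand,

    20x - 20y → -60v,

so the integral becomes

    ∬_R (-60v) · |J| du dv = ∫_0^3 ∫_0^2 (-180v) dv du.

Inner (v): -360.
Outer (u): -1080.

Therefore ∬_D (20x - 20y) dx dy = -1080.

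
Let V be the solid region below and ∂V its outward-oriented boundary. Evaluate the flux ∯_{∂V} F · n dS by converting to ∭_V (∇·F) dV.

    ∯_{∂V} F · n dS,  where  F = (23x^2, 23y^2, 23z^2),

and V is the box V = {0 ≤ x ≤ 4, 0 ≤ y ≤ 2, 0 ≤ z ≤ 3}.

By the divergence theorem,

    ∯_{∂V} F · n dS = ∭_V (∇ · F) dV.

Compute the divergence:
    ∇ · F = ∂F_x/∂x + ∂F_y/∂y + ∂F_z/∂z = 46x + 46y + 46z.

V is a rectangular box, so dV = dx dy dz with 0 ≤ x ≤ 4, 0 ≤ y ≤ 2, 0 ≤ z ≤ 3.

Integrate (46x + 46y + 46z) over V as an iterated integral:

    ∭_V (∇·F) dV = ∫_0^{4} ∫_0^{2} ∫_0^{3} (46x + 46y + 46z) dz dy dx.

Inner (z from 0 to 3): 138x + 138y + 207.
Middle (y from 0 to 2): 276x + 690.
Outer (x from 0 to 4): 4968.

Therefore ∯_{∂V} F · n dS = 4968.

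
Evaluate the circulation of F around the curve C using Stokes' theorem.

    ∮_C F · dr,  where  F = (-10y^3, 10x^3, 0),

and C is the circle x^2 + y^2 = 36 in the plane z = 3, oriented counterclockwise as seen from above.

Let S be the flat disk x^2 + y^2 ≤ 36 in the plane z = 3, with upward unit normal n̂ = ẑ. By Stokes' theorem,

    ∮_C F · dr = ∬_S (∇ × F) · n̂ dS = ∬_D (curl F)_z dA,

where D is the disk x^2 + y^2 ≤ 36.

Compute the curl of F = (-10y^3, 10x^3, 0):
    (∇ × F)_x = ∂F_z/∂y - ∂F_y/∂z = 0,
    (∇ × F)_y = ∂F_x/∂z - ∂F_z/∂x = 0,
    (∇ × F)_z = ∂F_y/∂x - ∂F_x/∂y = 30x^2 + 30y^2.

On z = 3, (curl F)_z = 30x^2 + 30y^2.

Convert to polar (x = r cos θ, y = r sin θ, dA = r dr dθ); the integrand becomes 30r^2, so

    ∬_D (curl F)_z dA = ∫_0^{2π} ∫_0^{6} (30r^2) · r dr dθ.

Inner (r from 0 to 6): 9720.
Outer (θ from 0 to 2π): 19440π.

Therefore ∮_C F · dr = 19440π.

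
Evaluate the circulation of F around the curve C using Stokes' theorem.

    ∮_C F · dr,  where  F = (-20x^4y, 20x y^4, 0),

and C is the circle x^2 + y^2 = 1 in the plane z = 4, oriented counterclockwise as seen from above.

Let S be the flat disk x^2 + y^2 ≤ 1 in the plane z = 4, with upward unit normal n̂ = ẑ. By Stokes' theorem,

    ∮_C F · dr = ∬_S (∇ × F) · n̂ dS = ∬_D (curl F)_z dA,

where D is the disk x^2 + y^2 ≤ 1.

Compute the curl of F = (-20x^4y, 20x y^4, 0):
    (∇ × F)_x = ∂F_z/∂y - ∂F_y/∂z = 0,
    (∇ × F)_y = ∂F_x/∂z - ∂F_z/∂x = 0,
    (∇ × F)_z = ∂F_y/∂x - ∂F_x/∂y = 20x^4 + 20y^4.

On z = 4, (curl F)_z = 20x^4 + 20y^4.

Convert to polar (x = r cos θ, y = r sin θ, dA = r dr dθ); the integrand becomes 20r^4(sin(θ)^4 + cos(θ)^4), so

    ∬_D (curl F)_z dA = ∫_0^{2π} ∫_0^{1} (20r^4(sin(θ)^4 + cos(θ)^4)) · r dr dθ.

Inner (r from 0 to 1): 10sin(θ)^4/3 + 10cos(θ)^4/3.
Outer (θ from 0 to 2π): 5π.

Therefore ∮_C F · dr = 5π.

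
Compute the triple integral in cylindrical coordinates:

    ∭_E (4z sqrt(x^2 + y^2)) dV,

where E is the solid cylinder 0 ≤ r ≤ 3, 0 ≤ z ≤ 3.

In cylindrical coordinates, x = r cos(θ), y = r sin(θ), z = z, and dV = r dr dθ dz.

The integrand becomes 4r z, so

    ∭_E (4z sqrt(x^2 + y^2)) dV = ∫_{0}^{2π} ∫_{0}^{3} ∫_{0}^{3} (4r z) · r dz dr dθ.

Inner (z): 18r^2.
Middle (r from 0 to 3): 162.
Outer (θ): 324π.

Therefore the triple integral equals 324π.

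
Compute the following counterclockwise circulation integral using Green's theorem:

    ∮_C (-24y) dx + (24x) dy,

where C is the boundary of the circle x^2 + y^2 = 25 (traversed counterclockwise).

Green's theorem converts the closed line integral into a double integral over the enclosed region D:

    ∮_C P dx + Q dy = ∬_D (∂Q/∂x - ∂P/∂y) dA.

Here P = -24y, Q = 24x, so

    ∂Q/∂x = 24,    ∂P/∂y = -24,
    ∂Q/∂x - ∂P/∂y = 48.

D is the region x^2 + y^2 ≤ 25. Evaluating the double integral:

In polar coordinates (x = r cos θ, y = r sin θ, dA = r dr dθ) the integrand becomes 48, so

    ∬_D (48) dA = ∫_0^{2π} ∫_0^{5} (48) · r dr dθ.

Inner (r from 0 to 5): 600.
Outer (θ from 0 to 2π): 1200π.

Therefore ∮_C P dx + Q dy = 1200π.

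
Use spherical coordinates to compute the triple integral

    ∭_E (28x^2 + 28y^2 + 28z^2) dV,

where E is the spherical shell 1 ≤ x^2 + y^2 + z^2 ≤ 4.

In spherical coordinates, x = ρ sin(φ) cos(θ), y = ρ sin(φ) sin(θ), z = ρ cos(φ), and dV = ρ^2 sin(φ) dρ dφ dθ.

The integrand becomes 28ρ^2, so

    ∭_E (28x^2 + 28y^2 + 28z^2) dV = ∫_{0}^{2π} ∫_{0}^{π} ∫_{1}^{2} (28ρ^2) · ρ^2 sin(φ) dρ dφ dθ.

Inner (ρ): 868sin(φ)/5.
Middle (φ): 1736/5.
Outer (θ): 3472π/5.

Therefore the triple integral equals 3472π/5.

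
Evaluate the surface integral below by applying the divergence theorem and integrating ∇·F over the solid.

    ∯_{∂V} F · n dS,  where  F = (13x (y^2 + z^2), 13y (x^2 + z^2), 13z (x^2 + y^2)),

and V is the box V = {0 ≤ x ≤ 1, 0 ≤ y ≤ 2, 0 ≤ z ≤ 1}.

By the divergence theorem,

    ∯_{∂V} F · n dS = ∭_V (∇ · F) dV.

Compute the divergence:
    ∇ · F = ∂F_x/∂x + ∂F_y/∂y + ∂F_z/∂z = 13y^2 + 13z^2 + 13x^2 + 13z^2 + 13x^2 + 13y^2 = 26x^2 + 26y^2 + 26z^2.

V is a rectangular box, so dV = dx dy dz with 0 ≤ x ≤ 1, 0 ≤ y ≤ 2, 0 ≤ z ≤ 1.

Integrate (26x^2 + 26y^2 + 26z^2) over V as an iterated integral:

    ∭_V (∇·F) dV = ∫_0^{1} ∫_0^{2} ∫_0^{1} (26x^2 + 26y^2 + 26z^2) dz dy dx.

Inner (z from 0 to 1): 26x^2 + 26y^2 + 26/3.
Middle (y from 0 to 2): 52x^2 + 260/3.
Outer (x from 0 to 1): 104.

Therefore ∯_{∂V} F · n dS = 104.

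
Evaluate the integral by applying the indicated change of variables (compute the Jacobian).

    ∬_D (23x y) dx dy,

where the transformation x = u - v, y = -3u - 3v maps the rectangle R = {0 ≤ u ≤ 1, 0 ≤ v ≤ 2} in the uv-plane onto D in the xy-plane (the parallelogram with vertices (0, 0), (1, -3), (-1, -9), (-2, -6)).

Compute the Jacobian determinant of (x, y) with respect to (u, v):

    ∂(x,y)/∂(u,v) = | 1  -1 | = (1)(-3) - (-1)(-3) = -6.
                   | -3  -3 |

Its absolute value is |J| = 6 (the area scaling factor).

Substituting x = u - v, y = -3u - 3v into the integrand,

    23x y → -69u^2 + 69v^2,

so the integral becomes

    ∬_R (-69u^2 + 69v^2) · |J| du dv = ∫_0^1 ∫_0^2 (-414u^2 + 414v^2) dv du.

Inner (v): 1104 - 828u^2.
Outer (u): 828.

Therefore ∬_D (23x y) dx dy = 828.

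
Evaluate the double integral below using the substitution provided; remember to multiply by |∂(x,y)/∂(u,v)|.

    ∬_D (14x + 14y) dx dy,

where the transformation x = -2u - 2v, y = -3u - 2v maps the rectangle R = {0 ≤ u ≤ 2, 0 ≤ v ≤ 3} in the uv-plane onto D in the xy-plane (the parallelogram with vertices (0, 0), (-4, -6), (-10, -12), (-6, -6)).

Compute the Jacobian determinant of (x, y) with respect to (u, v):

    ∂(x,y)/∂(u,v) = | -2  -2 | = (-2)(-2) - (-2)(-3) = -2.
                   | -3  -2 |

Its absolute value is |J| = 2 (the area scaling factor).

Substituting x = -2u - 2v, y = -3u - 2v into the integrand,

    14x + 14y → -70u - 56v,

so the integral becomes

    ∬_R (-70u - 56v) · |J| du dv = ∫_0^2 ∫_0^3 (-140u - 112v) dv du.

Inner (v): -420u - 504.
Outer (u): -1848.

Therefore ∬_D (14x + 14y) dx dy = -1848.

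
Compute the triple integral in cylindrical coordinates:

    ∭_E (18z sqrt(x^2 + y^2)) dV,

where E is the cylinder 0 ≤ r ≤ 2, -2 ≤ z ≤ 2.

In cylindrical coordinates, x = r cos(θ), y = r sin(θ), z = z, and dV = r dr dθ dz.

The integrand becomes 18r z, so

    ∭_E (18z sqrt(x^2 + y^2)) dV = ∫_{0}^{2π} ∫_{0}^{2} ∫_{-2}^{2} (18r z) · r dz dr dθ.

Inner (z): 0.
Middle (r from 0 to 2): 0.
Outer (θ): 0.

Therefore the triple integral equals 0.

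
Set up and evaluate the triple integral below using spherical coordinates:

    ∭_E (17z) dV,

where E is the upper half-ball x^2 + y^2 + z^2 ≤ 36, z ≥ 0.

In spherical coordinates, x = ρ sin(φ) cos(θ), y = ρ sin(φ) sin(θ), z = ρ cos(φ), and dV = ρ^2 sin(φ) dρ dφ dθ.

The integrand becomes 17ρ cos(φ), so

    ∭_E (17z) dV = ∫_{0}^{2π} ∫_{0}^{π/2} ∫_{0}^{6} (17ρ cos(φ)) · ρ^2 sin(φ) dρ dφ dθ.

Inner (ρ): 2754sin(2φ).
Middle (φ): 2754.
Outer (θ): 5508π.

Therefore the triple integral equals 5508π.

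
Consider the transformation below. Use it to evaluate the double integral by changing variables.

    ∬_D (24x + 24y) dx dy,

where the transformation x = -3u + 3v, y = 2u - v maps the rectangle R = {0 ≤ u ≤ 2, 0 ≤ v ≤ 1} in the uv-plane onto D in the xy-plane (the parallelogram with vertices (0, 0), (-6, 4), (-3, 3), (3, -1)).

Compute the Jacobian determinant of (x, y) with respect to (u, v):

    ∂(x,y)/∂(u,v) = | -3  3 | = (-3)(-1) - (3)(2) = -3.
                   | 2  -1 |

Its absolute value is |J| = 3 (the area scaling factor).

Substituting x = -3u + 3v, y = 2u - v into the integrand,

    24x + 24y → -24u + 48v,

so the integral becomes

    ∬_R (-24u + 48v) · |J| du dv = ∫_0^2 ∫_0^1 (-72u + 144v) dv du.

Inner (v): 72 - 72u.
Outer (u): 0.

Therefore ∬_D (24x + 24y) dx dy = 0.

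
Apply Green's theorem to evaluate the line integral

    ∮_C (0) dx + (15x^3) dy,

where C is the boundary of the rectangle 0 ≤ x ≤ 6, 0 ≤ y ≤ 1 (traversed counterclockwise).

Green's theorem converts the closed line integral into a double integral over the enclosed region D:

    ∮_C P dx + Q dy = ∬_D (∂Q/∂x - ∂P/∂y) dA.

Here P = 0, Q = 15x^3, so

    ∂Q/∂x = 45x^2,    ∂P/∂y = 0,
    ∂Q/∂x - ∂P/∂y = 45x^2.

D is the region 0 ≤ x ≤ 6, 0 ≤ y ≤ 1. Evaluating the double integral:

    ∬_D (45x^2) dA = ∫_0^{6} ∫_0^{1} (45x^2) dy dx.

Inner (y from 0 to 1): 45x^2.
Outer (x from 0 to 6): 3240.

Therefore ∮_C P dx + Q dy = 3240.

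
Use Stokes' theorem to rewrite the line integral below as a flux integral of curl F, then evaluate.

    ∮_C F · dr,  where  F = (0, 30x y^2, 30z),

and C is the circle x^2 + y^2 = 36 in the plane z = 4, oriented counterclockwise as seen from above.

Let S be the flat disk x^2 + y^2 ≤ 36 in the plane z = 4, with upward unit normal n̂ = ẑ. By Stokes' theorem,

    ∮_C F · dr = ∬_S (∇ × F) · n̂ dS = ∬_D (curl F)_z dA,

where D is the disk x^2 + y^2 ≤ 36.

Compute the curl of F = (0, 30x y^2, 30z):
    (∇ × F)_x = ∂F_z/∂y - ∂F_y/∂z = 0,
    (∇ × F)_y = ∂F_x/∂z - ∂F_z/∂x = 0,
    (∇ × F)_z = ∂F_y/∂x - ∂F_x/∂y = 30y^2.

On z = 4, (curl F)_z = 30y^2.

Convert to polar (x = r cos θ, y = r sin θ, dA = r dr dθ); the integrand becomes 30r^2sin(θ)^2, so

    ∬_D (curl F)_z dA = ∫_0^{2π} ∫_0^{6} (30r^2sin(θ)^2) · r dr dθ.

Inner (r from 0 to 6): 9720sin(θ)^2.
Outer (θ from 0 to 2π): 9720π.

Therefore ∮_C F · dr = 9720π.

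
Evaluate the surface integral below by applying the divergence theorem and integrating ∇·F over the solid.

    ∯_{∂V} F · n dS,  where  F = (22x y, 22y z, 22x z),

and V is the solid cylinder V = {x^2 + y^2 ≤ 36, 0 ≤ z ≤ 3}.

By the divergence theorem,

    ∯_{∂V} F · n dS = ∭_V (∇ · F) dV.

Compute the divergence:
    ∇ · F = ∂F_x/∂x + ∂F_y/∂y + ∂F_z/∂z = 22y + 22z + 22x = 22x + 22y + 22z.

In cylindrical coordinates, x = r cos(θ), y = r sin(θ), z = z, dV = r dr dθ dz, with 0 ≤ r ≤ 6, 0 ≤ θ ≤ 2π, 0 ≤ z ≤ 3.

The integrand, after substitution and multiplying by the volume element, becomes (22sqrt(2)r sin(θ + π/4) + 22z) · r, so

    ∭_V (∇·F) dV = ∫_0^{2π} ∫_0^{6} ∫_0^{3} (22sqrt(2)r sin(θ + π/4) + 22z) · r dz dr dθ.

Inner (z from 0 to 3): 33r (2sqrt(2)r sin(θ + π/4) + 3).
Middle (r from 0 to 6): 4752sqrt(2)sin(θ + π/4) + 1782.
Outer (θ from 0 to 2π): 3564π.

Therefore ∯_{∂V} F · n dS = 3564π.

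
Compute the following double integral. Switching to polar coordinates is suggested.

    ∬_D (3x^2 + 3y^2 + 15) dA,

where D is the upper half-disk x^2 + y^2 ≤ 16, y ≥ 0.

The region D is 0 ≤ r ≤ 4, 0 ≤ θ ≤ π in polar coordinates, where x = r cos(θ), y = r sin(θ), and dA = r dr dθ.

Under the substitution, the integrand becomes 3r^2 + 15, so

    ∬_D (3x^2 + 3y^2 + 15) dA = ∫_{0}^{π} ∫_{0}^{4} (3r^2 + 15) · r dr dθ.

Inner integral (in r): ∫_{0}^{4} (3r^2 + 15) · r dr = 312.

Outer integral (in θ): ∫_{0}^{π} (312) dθ = 312π.

Therefore ∬_D (3x^2 + 3y^2 + 15) dA = 312π.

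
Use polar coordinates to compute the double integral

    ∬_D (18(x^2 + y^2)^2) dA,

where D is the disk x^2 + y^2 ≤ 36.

The region D is 0 ≤ r ≤ 6, 0 ≤ θ ≤ 2π in polar coordinates, where x = r cos(θ), y = r sin(θ), and dA = r dr dθ.

Under the substitution, the integrand becomes 18r^4, so

    ∬_D (18(x^2 + y^2)^2) dA = ∫_{0}^{2π} ∫_{0}^{6} (18r^4) · r dr dθ.

Inner integral (in r): ∫_{0}^{6} (18r^4) · r dr = 139968.

Outer integral (in θ): ∫_{0}^{2π} (139968) dθ = 279936π.

Therefore ∬_D (18(x^2 + y^2)^2) dA = 279936π.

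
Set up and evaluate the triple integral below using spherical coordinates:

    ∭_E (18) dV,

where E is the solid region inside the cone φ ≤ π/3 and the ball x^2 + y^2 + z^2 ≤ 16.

In spherical coordinates, x = ρ sin(φ) cos(θ), y = ρ sin(φ) sin(θ), z = ρ cos(φ), and dV = ρ^2 sin(φ) dρ dφ dθ.

The integrand becomes 18, so

    ∭_E (18) dV = ∫_{0}^{2π} ∫_{0}^{π/3} ∫_{0}^{4} (18) · ρ^2 sin(φ) dρ dφ dθ.

Inner (ρ): 384sin(φ).
Middle (φ): 192.
Outer (θ): 384π.

Therefore the triple integral equals 384π.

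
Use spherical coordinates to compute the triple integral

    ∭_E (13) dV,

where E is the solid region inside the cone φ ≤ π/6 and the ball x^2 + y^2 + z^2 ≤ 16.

In spherical coordinates, x = ρ sin(φ) cos(θ), y = ρ sin(φ) sin(θ), z = ρ cos(φ), and dV = ρ^2 sin(φ) dρ dφ dθ.

The integrand becomes 13, so

    ∭_E (13) dV = ∫_{0}^{2π} ∫_{0}^{π/6} ∫_{0}^{4} (13) · ρ^2 sin(φ) dρ dφ dθ.

Inner (ρ): 832sin(φ)/3.
Middle (φ): 832/3 - 416sqrt(3)/3.
Outer (θ): 832π (2 - sqrt(3))/3.

Therefore the triple integral equals 832π (2 - sqrt(3))/3.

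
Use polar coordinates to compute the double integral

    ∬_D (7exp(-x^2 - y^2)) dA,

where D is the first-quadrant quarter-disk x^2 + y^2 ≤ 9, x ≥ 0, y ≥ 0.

The region D is 0 ≤ r ≤ 3, 0 ≤ θ ≤ π/2 in polar coordinates, where x = r cos(θ), y = r sin(θ), and dA = r dr dθ.

Under the substitution, the integrand becomes 7exp(-r^2), so

    ∬_D (7exp(-x^2 - y^2)) dA = ∫_{0}^{π/2} ∫_{0}^{3} (7exp(-r^2)) · r dr dθ.

Inner integral (in r): ∫_{0}^{3} (7exp(-r^2)) · r dr = 7/2 - 7exp(-9)/2.

Outer integral (in θ): ∫_{0}^{π/2} (7/2 - 7exp(-9)/2) dθ = -7π (1 - exp(9))exp(-9)/4.

Therefore ∬_D (7exp(-x^2 - y^2)) dA = -7π (1 - exp(9))exp(-9)/4.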